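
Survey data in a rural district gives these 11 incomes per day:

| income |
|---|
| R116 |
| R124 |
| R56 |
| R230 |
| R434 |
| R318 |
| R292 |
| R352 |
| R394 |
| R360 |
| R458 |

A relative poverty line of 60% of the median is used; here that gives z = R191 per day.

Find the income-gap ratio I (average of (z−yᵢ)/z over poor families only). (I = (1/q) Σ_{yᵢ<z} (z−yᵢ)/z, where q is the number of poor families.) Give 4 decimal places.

Below the line: R56, R116, R124 (q = 3 of N = 11).
Relative gaps: 0.7068, 0.3927, 0.3508; sum = 1.450262.
I averages over the q = 3 poor units only: 1.450262 / 3 = 0.4834.

0.4834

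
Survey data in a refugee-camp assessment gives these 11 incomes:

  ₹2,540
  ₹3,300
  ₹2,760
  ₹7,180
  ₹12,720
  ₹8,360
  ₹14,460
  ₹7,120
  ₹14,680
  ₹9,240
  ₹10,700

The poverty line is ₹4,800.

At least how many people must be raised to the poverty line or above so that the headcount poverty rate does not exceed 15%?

3 of the 11 people are poor, so H = 3/11 = 0.273.
A headcount ratio of at most 15% allows at most ⌊0.15 × 11⌋ = 1 poor people.
So at least 3 − 1 = 2 must be lifted.

2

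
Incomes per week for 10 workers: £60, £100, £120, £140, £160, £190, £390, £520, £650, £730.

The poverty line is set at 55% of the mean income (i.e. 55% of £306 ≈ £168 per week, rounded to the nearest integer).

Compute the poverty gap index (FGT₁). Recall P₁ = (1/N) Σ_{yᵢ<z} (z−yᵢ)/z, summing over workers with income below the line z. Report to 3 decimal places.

Below z: £60, £100, £120, £140, £160 (q = 5 of N = 10).
Gap ratios (z−y)/z: (168−60)/168 = 0.6429; (168−100)/168 = 0.4048; (168−120)/168 = 0.2857; (168−140)/168 = 0.1667; (168−160)/168 = 0.0476.
Σ = 1.547619. Dividing by the full population N = 10 gives P₁ = 0.155.

0.155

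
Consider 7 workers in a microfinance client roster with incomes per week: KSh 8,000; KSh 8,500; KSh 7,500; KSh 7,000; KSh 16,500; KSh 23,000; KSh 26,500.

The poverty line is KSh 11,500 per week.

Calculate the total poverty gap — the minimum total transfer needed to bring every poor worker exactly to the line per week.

Below the line: KSh 7,000, KSh 7,500, KSh 8,000, KSh 8,500 (q = 4 of N = 7).
Individual gaps: 11500−7000 = 4500; 11500−7500 = 4000; 11500−8000 = 3500; 11500−8500 = 3000.
Aggregate gap = KSh 15,000.

KSh 15,000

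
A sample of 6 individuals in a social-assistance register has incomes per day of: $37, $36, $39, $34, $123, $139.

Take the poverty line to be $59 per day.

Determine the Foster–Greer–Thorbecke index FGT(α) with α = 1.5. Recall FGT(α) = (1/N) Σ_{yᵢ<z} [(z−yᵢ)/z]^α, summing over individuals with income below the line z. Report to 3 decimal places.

Below z: $34, $36, $37, $39 (q = 4 of N = 6).
Shortfall ratios: (59−34)/59 = 0.4237; (59−36)/59 = 0.3898; (59−37)/59 = 0.3729; (59−39)/59 = 0.3390.
Raised to α = 1.5: 0.27582; 0.24340; 0.22770; 0.19736.
Sum = 0.944280; FGT(1.5) = 0.944280 / 6 = 0.157.

0.157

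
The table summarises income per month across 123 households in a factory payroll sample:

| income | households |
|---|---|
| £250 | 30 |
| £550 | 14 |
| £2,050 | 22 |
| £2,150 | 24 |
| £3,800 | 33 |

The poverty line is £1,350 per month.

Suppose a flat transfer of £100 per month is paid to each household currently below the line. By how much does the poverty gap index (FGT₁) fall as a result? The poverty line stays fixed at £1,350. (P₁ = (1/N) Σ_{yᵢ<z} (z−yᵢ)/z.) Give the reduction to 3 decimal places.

0.026

Before: below the line — 30×£250, 14×£550; poverty gap index (FGT₁) = 0.26618.
After the £100 transfer: below the line — 30×£350, 14×£650; poverty gap index (FGT₁) = 0.23969.
Reduction = 0.26618 − 0.23969 = 0.026.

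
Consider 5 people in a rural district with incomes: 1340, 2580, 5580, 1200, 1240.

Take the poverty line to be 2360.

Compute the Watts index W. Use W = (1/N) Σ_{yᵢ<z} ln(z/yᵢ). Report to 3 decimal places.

0.377

Incomes under z: 1200, 1240, 1340 (q = 3 of N = 5).
Log gaps: ln(2360/1200) = 0.6763; ln(2360/1240) = 0.6436; ln(2360/1340) = 0.5660.
W = 1.885882 / 5 = 0.377.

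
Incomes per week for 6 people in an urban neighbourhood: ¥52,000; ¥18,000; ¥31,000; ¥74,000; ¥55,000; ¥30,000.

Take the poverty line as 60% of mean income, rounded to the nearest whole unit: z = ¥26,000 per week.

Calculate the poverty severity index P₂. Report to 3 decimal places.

Poor units: ¥18,000 (q = 1 of N = 6).
Gap ratios (z−y)/z: (26000−18000)/26000 = 0.3077.
Squared: 0.0947.
Sum = 0.094675; P₂ = 0.094675 / 6 = 0.016.

0.016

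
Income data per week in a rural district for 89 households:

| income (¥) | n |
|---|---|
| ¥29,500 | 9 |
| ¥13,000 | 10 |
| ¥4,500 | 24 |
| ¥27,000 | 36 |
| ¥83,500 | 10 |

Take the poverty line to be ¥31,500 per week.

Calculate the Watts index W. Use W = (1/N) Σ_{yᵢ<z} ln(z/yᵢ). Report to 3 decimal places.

0.693

Poor units: 24×¥4,500, 10×¥13,000, 36×¥27,000, 9×¥29,500 (q = 79 of N = 89).
ln(z/y) terms: ln(31500/4500) = 1.9459 (×24); ln(31500/13000) = 0.8850 (×10); ln(31500/27000) = 0.1542 (×36); ln(31500/29500) = 0.0656 (×9).
W = 61.692025 / 89 = 0.693.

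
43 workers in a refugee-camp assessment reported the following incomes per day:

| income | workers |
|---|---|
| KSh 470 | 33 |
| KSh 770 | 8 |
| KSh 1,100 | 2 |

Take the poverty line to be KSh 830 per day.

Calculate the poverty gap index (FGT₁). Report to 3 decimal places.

0.346

Below z: 33×KSh 470, 8×KSh 770 (q = 41 of N = 43).
Relative gaps: (830−470)/830 = 0.4337 (×33); (830−770)/830 = 0.0723 (×8).
Sum of shortfalls = 14.891566; P₁ averages over all N: 14.891566 / 43 = 0.346.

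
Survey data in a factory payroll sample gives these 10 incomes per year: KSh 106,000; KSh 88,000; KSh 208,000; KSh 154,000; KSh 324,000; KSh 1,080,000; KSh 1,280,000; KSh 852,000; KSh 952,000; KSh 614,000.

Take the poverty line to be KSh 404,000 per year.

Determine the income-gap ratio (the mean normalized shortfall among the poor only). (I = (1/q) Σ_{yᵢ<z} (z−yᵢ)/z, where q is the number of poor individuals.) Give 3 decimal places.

Below the line: KSh 88,000, KSh 106,000, KSh 154,000, KSh 208,000, KSh 324,000 (q = 5 of N = 10).
Relative gaps: 0.7822, 0.7376, 0.6188, 0.4851, 0.1980; sum = 2.821782.
The income-gap ratio divides by q (the poor only): 2.821782 / 5 = 0.564.

0.564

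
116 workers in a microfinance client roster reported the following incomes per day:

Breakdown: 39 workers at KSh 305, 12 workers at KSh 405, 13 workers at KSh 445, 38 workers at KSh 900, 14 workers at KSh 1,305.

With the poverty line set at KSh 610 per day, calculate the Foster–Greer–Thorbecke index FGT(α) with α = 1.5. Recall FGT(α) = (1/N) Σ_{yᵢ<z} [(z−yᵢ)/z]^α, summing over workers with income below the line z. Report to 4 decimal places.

0.1548

Below the line: 39×KSh 305, 12×KSh 405, 13×KSh 445 (q = 64 of N = 116).
Normalized shortfalls: (610−305)/610 = 0.5000 (×39); (610−405)/610 = 0.3361 (×12); (610−445)/610 = 0.2705 (×13).
Raised to α = 1.5: 0.35355 (×39); 0.19482 (×12); 0.14068 (×13).
Sum = 17.955271; FGT(1.5) = 17.955271 / 116 = 0.1548.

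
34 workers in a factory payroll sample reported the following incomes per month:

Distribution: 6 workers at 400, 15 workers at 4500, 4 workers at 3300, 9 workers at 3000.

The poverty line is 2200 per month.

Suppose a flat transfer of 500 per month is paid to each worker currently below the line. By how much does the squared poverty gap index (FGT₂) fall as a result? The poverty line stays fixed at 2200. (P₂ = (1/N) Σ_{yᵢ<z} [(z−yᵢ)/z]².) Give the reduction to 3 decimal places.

0.057

Before: below the line — 6×400; squared poverty gap index (FGT₂) = 0.11813.
After the 500 transfer: below the line — 6×900; squared poverty gap index (FGT₂) = 0.06162.
Reduction = 0.11813 − 0.06162 = 0.057.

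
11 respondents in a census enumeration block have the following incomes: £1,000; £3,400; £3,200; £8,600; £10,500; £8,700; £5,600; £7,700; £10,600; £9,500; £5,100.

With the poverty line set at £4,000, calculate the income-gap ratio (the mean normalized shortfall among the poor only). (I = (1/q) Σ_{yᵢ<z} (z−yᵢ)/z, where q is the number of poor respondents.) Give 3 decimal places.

0.367

Below the line: £1,000, £3,200, £3,400 (q = 3 of N = 11).
Relative gaps: 0.7500, 0.2000, 0.1500; sum = 1.100000.
I averages over the q = 3 poor units only: 1.100000 / 3 = 0.367.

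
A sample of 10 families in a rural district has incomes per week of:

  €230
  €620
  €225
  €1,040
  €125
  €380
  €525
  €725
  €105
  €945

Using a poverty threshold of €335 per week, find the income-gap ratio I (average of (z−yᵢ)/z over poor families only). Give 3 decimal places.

0.489

Below z: €105, €125, €225, €230 (q = 4 of N = 10).
Shortfall ratios (z−y)/z: 0.6866, 0.6269, 0.3284, 0.3134; sum = 1.955224.
The income-gap ratio divides by q (the poor only): 1.955224 / 4 = 0.489.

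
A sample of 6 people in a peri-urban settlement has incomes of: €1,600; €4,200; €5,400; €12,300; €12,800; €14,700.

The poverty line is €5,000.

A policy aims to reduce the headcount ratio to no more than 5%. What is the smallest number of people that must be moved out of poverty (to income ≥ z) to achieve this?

2 of the 6 people are poor, so H = 2/6 = 0.333.
A headcount ratio of at most 5% allows at most ⌊0.05 × 6⌋ = 0 poor people.
So at least 2 − 0 = 2 must be lifted.

2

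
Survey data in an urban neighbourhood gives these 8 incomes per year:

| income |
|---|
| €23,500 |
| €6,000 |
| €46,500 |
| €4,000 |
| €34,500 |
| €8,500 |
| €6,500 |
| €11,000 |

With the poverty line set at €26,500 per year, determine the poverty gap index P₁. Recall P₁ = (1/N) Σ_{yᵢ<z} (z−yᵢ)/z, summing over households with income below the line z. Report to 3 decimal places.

0.469

Incomes under z: €4,000, €6,000, €6,500, €8,500, €11,000, €23,500 (q = 6 of N = 8).
Shortfall ratios: (26500−4000)/26500 = 0.8491; (26500−6000)/26500 = 0.7736; (26500−6500)/26500 = 0.7547; (26500−8500)/26500 = 0.6792; (26500−11000)/26500 = 0.5849; (26500−23500)/26500 = 0.1132.
Sum of shortfalls = 3.754717; P₁ averages over all N: 3.754717 / 8 = 0.469.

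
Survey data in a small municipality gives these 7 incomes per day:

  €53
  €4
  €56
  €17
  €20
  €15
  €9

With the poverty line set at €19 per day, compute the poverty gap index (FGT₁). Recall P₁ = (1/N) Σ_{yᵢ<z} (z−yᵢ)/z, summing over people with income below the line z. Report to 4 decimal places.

Incomes under z: €4, €9, €15, €17 (q = 4 of N = 7).
Relative gaps: (19−4)/19 = 0.7895; (19−9)/19 = 0.5263; (19−15)/19 = 0.2105; (19−17)/19 = 0.1053.
Sum of shortfalls = 1.631579; P₁ averages over all N: 1.631579 / 7 = 0.2331.

0.2331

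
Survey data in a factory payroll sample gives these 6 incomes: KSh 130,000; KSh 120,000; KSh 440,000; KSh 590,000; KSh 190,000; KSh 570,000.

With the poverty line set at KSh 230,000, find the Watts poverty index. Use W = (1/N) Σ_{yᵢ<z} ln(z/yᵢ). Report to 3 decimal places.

Below the line: KSh 120,000, KSh 130,000, KSh 190,000 (q = 3 of N = 6).
Log shortfalls: ln(230000/120000) = 0.6506; ln(230000/130000) = 0.5705; ln(230000/190000) = 0.1911.
W = 1.412188 / 6 = 0.235.

0.235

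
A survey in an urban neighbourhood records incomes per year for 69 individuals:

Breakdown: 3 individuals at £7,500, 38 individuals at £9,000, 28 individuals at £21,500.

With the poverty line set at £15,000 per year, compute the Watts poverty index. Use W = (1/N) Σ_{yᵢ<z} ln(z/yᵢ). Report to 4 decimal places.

0.3115

Poor units: 3×£7,500, 38×£9,000 (q = 41 of N = 69).
ln(z/y) terms: ln(15000/7500) = 0.6931 (×3); ln(15000/9000) = 0.5108 (×38).
W = 21.490815 / 69 = 0.3115.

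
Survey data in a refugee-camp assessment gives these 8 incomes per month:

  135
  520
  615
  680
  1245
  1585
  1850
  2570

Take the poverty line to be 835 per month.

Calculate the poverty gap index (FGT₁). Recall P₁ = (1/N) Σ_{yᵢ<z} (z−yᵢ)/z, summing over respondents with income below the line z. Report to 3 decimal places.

Incomes under z: 135, 520, 615, 680 (q = 4 of N = 8).
Gap ratios (z−y)/z: (835−135)/835 = 0.8383; (835−520)/835 = 0.3772; (835−615)/835 = 0.2635; (835−680)/835 = 0.1856.
Σ = 1.664671. Dividing by the full population N = 8 gives P₁ = 0.208.

0.208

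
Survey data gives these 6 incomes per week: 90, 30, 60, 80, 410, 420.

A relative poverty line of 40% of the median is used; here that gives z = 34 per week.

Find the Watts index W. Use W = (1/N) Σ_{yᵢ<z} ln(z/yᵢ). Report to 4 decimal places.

Below z: 30 (q = 1 of N = 6).
ln(z/y) terms: ln(34/30) = 0.1252.
W = 0.125163 / 6 = 0.0209.

0.0209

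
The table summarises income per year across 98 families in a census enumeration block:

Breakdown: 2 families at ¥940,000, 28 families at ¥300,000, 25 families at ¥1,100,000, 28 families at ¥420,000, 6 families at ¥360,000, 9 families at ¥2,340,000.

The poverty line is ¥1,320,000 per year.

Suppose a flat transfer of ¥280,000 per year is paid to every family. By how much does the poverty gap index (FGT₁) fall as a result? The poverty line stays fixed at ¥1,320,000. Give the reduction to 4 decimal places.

0.1810

Before: below the line — 28×¥300,000, 6×¥360,000, 28×¥420,000, 2×¥940,000, 25×¥1,100,000; poverty gap index (FGT₁) = 0.508503.
After the ¥280,000 transfer: below the line — 28×¥580,000, 6×¥640,000, 28×¥700,000, 2×¥1,220,000; poverty gap index (FGT₁) = 0.327458.
Reduction = 0.508503 − 0.327458 = 0.1810.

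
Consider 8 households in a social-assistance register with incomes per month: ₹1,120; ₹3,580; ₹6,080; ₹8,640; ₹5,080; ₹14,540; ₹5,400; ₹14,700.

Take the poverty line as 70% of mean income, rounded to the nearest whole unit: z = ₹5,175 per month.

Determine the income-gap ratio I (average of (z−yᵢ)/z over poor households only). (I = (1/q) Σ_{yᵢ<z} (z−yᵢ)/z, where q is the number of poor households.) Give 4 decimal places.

0.3700

Poor units: ₹1,120, ₹3,580, ₹5,080 (q = 3 of N = 8).
Relative gaps: 0.7836, 0.3082, 0.0184; sum = 1.110145.
The income-gap ratio divides by q (the poor only): 1.110145 / 3 = 0.3700.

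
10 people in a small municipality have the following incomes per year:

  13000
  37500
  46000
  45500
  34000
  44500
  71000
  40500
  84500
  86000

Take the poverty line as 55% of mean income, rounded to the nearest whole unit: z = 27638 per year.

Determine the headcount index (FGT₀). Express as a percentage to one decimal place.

10.0%

1 of the 10 people have income below 27638.
H = 1/10 = 10.0%.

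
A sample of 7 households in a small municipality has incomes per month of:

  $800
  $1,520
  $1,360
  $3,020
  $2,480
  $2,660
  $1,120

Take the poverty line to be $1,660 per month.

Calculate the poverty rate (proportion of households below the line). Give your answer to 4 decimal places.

4 of the 7 households have income below $1,660.
H = 4/7 = 0.5714.

0.5714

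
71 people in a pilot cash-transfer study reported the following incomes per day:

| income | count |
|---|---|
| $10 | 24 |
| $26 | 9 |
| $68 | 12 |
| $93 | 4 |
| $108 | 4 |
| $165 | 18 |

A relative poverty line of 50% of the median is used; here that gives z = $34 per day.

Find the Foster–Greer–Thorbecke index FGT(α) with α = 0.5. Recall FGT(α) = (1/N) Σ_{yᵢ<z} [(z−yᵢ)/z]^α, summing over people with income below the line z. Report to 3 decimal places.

Below z: 24×$10, 9×$26 (q = 33 of N = 71).
Relative gaps: (34−10)/34 = 0.7059 (×24); (34−26)/34 = 0.2353 (×9).
Raised to α = 0.5: 0.84017 (×24); 0.48507 (×9).
Sum = 24.529674; FGT(0.5) = 24.529674 / 71 = 0.345.

0.345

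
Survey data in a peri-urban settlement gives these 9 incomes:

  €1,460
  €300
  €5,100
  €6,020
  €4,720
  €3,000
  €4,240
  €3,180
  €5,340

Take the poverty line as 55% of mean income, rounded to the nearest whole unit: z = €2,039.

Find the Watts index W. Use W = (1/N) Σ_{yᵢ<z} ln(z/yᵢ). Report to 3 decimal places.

Below z: €300, €1,460 (q = 2 of N = 9).
Log shortfalls: ln(2039/300) = 1.9164; ln(2039/1460) = 0.3340.
W = 2.250455 / 9 = 0.250.

0.250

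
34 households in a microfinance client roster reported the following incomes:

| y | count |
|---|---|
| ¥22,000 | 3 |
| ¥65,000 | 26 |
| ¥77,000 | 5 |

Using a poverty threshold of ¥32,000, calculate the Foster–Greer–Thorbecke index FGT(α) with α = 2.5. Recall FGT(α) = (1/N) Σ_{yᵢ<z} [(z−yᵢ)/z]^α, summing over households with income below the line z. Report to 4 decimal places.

Poor units: 3×¥22,000 (q = 3 of N = 34).
Normalized shortfalls: (32000−22000)/32000 = 0.3125 (×3).
Raised to α = 2.5: 0.05459 (×3).
Sum = 0.163775; FGT(2.5) = 0.163775 / 34 = 0.0048.

0.0048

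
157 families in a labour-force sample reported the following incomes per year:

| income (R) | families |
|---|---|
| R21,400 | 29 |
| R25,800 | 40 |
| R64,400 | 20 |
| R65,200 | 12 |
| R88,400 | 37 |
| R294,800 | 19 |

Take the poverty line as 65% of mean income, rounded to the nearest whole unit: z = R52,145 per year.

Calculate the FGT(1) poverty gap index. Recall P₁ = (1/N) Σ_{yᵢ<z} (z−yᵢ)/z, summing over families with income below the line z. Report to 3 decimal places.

0.238

Poor units: 29×R21,400, 40×R25,800 (q = 69 of N = 157).
Normalized shortfalls: (52145−21400)/52145 = 0.5896 (×29); (52145−25800)/52145 = 0.5052 (×40).
Sum of shortfalls = 37.307604; P₁ averages over all N: 37.307604 / 157 = 0.238.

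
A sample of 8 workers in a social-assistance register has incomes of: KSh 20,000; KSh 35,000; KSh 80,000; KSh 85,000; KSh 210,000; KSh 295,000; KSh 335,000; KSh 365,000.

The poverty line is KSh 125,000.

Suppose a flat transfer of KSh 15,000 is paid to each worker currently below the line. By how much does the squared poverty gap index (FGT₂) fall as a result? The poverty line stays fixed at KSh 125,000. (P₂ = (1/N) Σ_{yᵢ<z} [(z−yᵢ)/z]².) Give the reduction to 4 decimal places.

0.0600

Before: below the line — KSh 20,000, KSh 35,000, KSh 80,000, KSh 85,000; squared poverty gap index (FGT₂) = 0.182000.
After the KSh 15,000 transfer: below the line — KSh 35,000, KSh 50,000, KSh 95,000, KSh 100,000; squared poverty gap index (FGT₂) = 0.122000.
Reduction = 0.182000 − 0.122000 = 0.0600.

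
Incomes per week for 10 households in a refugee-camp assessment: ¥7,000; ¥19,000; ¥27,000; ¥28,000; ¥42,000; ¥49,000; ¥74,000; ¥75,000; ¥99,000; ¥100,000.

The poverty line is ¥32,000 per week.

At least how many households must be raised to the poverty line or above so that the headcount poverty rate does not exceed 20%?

2

4 of the 10 households are poor, so H = 4/10 = 0.400.
A headcount ratio of at most 20% allows at most ⌊0.20 × 10⌋ = 2 poor households.
So at least 4 − 2 = 2 must be lifted.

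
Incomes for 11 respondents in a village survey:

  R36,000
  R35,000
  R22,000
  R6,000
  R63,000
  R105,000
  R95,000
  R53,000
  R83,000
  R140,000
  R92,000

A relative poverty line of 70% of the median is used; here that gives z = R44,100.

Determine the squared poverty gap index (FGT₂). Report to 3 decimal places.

0.098

Below z: R6,000, R22,000, R35,000, R36,000 (q = 4 of N = 11).
Shortfall ratios: (44100−6000)/44100 = 0.8639; (44100−22000)/44100 = 0.5011; (44100−35000)/44100 = 0.2063; (44100−36000)/44100 = 0.1837.
Squared: 0.7464; 0.2511; 0.0426; 0.0337.
Sum = 1.073853; P₂ = 1.073853 / 11 = 0.098.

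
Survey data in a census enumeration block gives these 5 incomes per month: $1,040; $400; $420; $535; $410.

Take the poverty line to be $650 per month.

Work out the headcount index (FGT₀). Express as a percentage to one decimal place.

80.0%

4 of the 5 workers have income below $650.
H = 4/5 = 80.0%.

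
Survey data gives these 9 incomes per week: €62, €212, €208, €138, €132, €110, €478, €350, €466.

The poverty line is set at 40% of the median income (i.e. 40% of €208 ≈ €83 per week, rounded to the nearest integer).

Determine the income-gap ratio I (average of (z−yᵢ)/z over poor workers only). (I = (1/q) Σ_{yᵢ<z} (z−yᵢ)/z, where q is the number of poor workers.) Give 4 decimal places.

0.2530

Poor units: €62 (q = 1 of N = 9).
Shortfall ratios (z−y)/z: 0.2530; sum = 0.253012.
The income-gap ratio divides by q (the poor only): 0.253012 / 1 = 0.2530.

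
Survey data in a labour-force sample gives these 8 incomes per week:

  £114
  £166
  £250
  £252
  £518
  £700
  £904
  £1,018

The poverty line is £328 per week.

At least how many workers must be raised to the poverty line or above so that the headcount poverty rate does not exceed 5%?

4 of the 8 workers are poor, so H = 4/8 = 0.500.
A headcount ratio of at most 5% allows at most ⌊0.05 × 8⌋ = 0 poor workers.
So at least 4 − 0 = 4 must be lifted.

4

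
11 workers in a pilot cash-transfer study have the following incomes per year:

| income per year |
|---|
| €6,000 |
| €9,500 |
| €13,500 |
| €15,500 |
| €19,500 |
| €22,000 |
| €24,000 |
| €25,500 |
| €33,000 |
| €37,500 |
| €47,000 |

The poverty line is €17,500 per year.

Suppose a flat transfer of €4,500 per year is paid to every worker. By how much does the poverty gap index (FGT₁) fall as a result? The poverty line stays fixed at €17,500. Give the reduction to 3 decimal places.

0.078

Before: below the line — €6,000, €9,500, €13,500, €15,500; poverty gap index (FGT₁) = 0.13247.
After the €4,500 transfer: below the line — €10,500, €14,000; poverty gap index (FGT₁) = 0.05455.
Reduction = 0.13247 − 0.05455 = 0.078.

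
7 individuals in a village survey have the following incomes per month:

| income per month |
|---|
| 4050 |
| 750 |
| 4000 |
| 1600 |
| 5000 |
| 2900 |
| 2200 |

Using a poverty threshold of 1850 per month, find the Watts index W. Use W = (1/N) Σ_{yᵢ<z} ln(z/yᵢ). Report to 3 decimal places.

Incomes under z: 750, 1600 (q = 2 of N = 7).
Log gaps: ln(1850/750) = 0.9029; ln(1850/1600) = 0.1452.
W = 1.048050 / 7 = 0.150.

0.150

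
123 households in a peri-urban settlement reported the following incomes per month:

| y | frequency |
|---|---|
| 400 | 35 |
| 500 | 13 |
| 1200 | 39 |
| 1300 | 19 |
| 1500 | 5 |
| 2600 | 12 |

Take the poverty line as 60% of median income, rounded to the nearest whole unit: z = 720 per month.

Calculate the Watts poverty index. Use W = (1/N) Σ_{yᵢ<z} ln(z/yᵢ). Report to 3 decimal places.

0.206

Below z: 35×400, 13×500 (q = 48 of N = 123).
Log shortfalls: ln(720/400) = 0.5878 (×35); ln(720/500) = 0.3646 (×13).
W = 25.312894 / 123 = 0.206.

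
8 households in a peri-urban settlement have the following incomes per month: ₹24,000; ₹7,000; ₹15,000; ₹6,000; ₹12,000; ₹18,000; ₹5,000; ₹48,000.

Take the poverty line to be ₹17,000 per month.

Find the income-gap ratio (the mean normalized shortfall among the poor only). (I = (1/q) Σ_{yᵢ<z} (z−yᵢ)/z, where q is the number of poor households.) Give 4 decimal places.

0.4706

Below the line: ₹5,000, ₹6,000, ₹7,000, ₹12,000, ₹15,000 (q = 5 of N = 8).
Shortfall ratios (z−y)/z: 0.7059, 0.6471, 0.5882, 0.2941, 0.1176; sum = 2.352941.
I averages over the q = 5 poor units only: 2.352941 / 5 = 0.4706.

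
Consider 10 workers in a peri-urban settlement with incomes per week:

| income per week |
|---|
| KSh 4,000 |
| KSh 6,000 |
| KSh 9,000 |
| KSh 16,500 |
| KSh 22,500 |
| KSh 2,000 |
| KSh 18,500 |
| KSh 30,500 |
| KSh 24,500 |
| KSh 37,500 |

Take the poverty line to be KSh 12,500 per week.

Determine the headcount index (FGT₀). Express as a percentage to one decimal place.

40.0%

4 of the 10 workers have income below KSh 12,500.
H = 4/10 = 40.0%.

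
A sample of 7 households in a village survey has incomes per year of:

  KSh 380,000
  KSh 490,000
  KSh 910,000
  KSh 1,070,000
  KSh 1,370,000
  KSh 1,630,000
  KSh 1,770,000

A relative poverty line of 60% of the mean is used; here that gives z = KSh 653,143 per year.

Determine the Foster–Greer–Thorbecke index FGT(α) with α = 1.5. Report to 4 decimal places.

0.0565

Incomes under z: KSh 380,000, KSh 490,000 (q = 2 of N = 7).
Normalized shortfalls: (653143−380000)/653143 = 0.4182; (653143−490000)/653143 = 0.2498.
Raised to α = 1.5: 0.27044; 0.12484.
Sum = 0.395277; FGT(1.5) = 0.395277 / 7 = 0.0565.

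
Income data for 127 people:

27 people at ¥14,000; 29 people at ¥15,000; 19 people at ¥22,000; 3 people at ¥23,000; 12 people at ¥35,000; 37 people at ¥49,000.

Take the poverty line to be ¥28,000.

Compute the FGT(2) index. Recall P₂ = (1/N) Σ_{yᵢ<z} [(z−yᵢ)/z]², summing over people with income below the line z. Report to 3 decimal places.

Below z: 27×¥14,000, 29×¥15,000, 19×¥22,000, 3×¥23,000 (q = 78 of N = 127).
Gap ratios (z−y)/z: (28000−14000)/28000 = 0.5000 (×27); (28000−15000)/28000 = 0.4643 (×29); (28000−22000)/28000 = 0.2143 (×19); (28000−23000)/28000 = 0.1786 (×3).
Squared: 0.2500 (×27); 0.2156 (×29); 0.0459 (×19); 0.0319 (×3).
Sum = 13.969388; P₂ = 13.969388 / 127 = 0.110.

0.110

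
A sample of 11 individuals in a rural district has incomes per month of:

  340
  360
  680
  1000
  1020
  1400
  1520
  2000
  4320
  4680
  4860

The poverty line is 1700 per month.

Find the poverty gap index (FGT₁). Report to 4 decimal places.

Incomes under z: 340, 360, 680, 1000, 1020, 1400, 1520 (q = 7 of N = 11).
Gap ratios (z−y)/z: (1700−340)/1700 = 0.8000; (1700−360)/1700 = 0.7882; (1700−680)/1700 = 0.6000; (1700−1000)/1700 = 0.4118; (1700−1020)/1700 = 0.4000; (1700−1400)/1700 = 0.1765; (1700−1520)/1700 = 0.1059.
Σ = 3.282353. Dividing by the full population N = 11 gives P₁ = 0.2984.

0.2984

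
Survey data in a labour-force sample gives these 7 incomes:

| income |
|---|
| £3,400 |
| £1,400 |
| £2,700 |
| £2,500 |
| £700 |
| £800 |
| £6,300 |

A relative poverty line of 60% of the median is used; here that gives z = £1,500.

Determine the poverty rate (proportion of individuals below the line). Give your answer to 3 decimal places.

3 of the 7 individuals have income below £1,500.
H = 3/7 = 0.429.

0.429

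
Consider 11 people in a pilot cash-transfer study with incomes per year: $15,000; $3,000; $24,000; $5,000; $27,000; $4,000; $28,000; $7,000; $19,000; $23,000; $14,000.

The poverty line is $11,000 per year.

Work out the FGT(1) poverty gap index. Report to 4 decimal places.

0.2066

Poor units: $3,000, $4,000, $5,000, $7,000 (q = 4 of N = 11).
Relative gaps: (11000−3000)/11000 = 0.7273; (11000−4000)/11000 = 0.6364; (11000−5000)/11000 = 0.5455; (11000−7000)/11000 = 0.3636.
Σ = 2.272727. Dividing by the full population N = 11 gives P₁ = 0.2066.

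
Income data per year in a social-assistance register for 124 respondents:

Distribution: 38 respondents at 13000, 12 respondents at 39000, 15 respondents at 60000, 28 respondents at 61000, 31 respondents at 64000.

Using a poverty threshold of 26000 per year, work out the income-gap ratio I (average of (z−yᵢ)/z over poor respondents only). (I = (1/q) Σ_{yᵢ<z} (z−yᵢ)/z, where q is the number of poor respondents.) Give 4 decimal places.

0.5000

Poor units: 38×13000 (q = 38 of N = 124).
Relative gaps: 0.5000 (×38); sum = 19.000000.
I averages over the q = 38 poor units only: 19.000000 / 38 = 0.5000.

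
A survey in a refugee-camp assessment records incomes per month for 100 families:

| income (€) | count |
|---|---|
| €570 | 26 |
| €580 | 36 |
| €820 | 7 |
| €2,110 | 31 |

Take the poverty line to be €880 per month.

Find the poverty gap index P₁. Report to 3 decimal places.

0.219

Below z: 26×€570, 36×€580, 7×€820 (q = 69 of N = 100).
Shortfall ratios: (880−570)/880 = 0.3523 (×26); (880−580)/880 = 0.3409 (×36); (880−820)/880 = 0.0682 (×7).
Sum of shortfalls = 21.909091; P₁ averages over all N: 21.909091 / 100 = 0.219.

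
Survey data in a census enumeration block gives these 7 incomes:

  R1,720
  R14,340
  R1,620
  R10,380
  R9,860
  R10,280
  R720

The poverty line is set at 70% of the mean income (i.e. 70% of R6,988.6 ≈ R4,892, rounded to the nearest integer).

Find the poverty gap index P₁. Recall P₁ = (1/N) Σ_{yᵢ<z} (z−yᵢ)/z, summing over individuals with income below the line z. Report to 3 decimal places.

Below the line: R720, R1,620, R1,720 (q = 3 of N = 7).
Relative gaps: (4892−720)/4892 = 0.8528; (4892−1620)/4892 = 0.6688; (4892−1720)/4892 = 0.6484.
Sum of shortfalls = 2.170074; P₁ averages over all N: 2.170074 / 7 = 0.310.

0.310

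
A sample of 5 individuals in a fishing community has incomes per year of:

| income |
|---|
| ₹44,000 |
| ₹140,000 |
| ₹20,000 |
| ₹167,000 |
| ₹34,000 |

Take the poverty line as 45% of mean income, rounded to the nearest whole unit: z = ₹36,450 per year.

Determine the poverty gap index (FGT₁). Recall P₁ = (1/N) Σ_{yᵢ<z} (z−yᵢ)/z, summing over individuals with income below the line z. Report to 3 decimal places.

0.104

Incomes under z: ₹20,000, ₹34,000 (q = 2 of N = 5).
Normalized shortfalls: (36450−20000)/36450 = 0.4513; (36450−34000)/36450 = 0.0672.
Sum of shortfalls = 0.518519; P₁ averages over all N: 0.518519 / 5 = 0.104.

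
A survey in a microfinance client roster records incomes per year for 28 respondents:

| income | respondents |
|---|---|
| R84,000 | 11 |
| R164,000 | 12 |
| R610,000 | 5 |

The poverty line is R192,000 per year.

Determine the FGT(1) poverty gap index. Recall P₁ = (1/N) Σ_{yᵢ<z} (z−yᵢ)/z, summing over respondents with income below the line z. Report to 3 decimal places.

0.283

Poor units: 11×R84,000, 12×R164,000 (q = 23 of N = 28).
Normalized shortfalls: (192000−84000)/192000 = 0.5625 (×11); (192000−164000)/192000 = 0.1458 (×12).
Sum of shortfalls = 7.937500; P₁ averages over all N: 7.937500 / 28 = 0.283.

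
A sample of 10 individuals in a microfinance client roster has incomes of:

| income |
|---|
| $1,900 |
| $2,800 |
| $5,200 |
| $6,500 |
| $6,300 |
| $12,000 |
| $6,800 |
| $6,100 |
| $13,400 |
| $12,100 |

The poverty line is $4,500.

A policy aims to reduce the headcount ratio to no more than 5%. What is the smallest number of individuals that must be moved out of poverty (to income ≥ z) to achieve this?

2

2 of the 10 individuals are poor, so H = 2/10 = 0.200.
A headcount ratio of at most 5% allows at most ⌊0.05 × 10⌋ = 0 poor individuals.
So at least 2 − 0 = 2 must be lifted.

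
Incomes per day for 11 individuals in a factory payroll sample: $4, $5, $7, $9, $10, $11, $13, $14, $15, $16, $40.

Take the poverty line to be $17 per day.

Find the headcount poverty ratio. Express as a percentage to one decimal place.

90.9%

10 of the 11 individuals have income below $17.
H = 10/11 = 90.9%.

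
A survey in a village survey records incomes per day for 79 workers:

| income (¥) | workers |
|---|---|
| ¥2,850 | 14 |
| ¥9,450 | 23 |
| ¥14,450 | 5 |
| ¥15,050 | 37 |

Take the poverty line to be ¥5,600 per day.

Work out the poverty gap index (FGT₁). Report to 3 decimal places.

Below z: 14×¥2,850 (q = 14 of N = 79).
Relative gaps: (5600−2850)/5600 = 0.4911 (×14).
Σ = 6.875000. Dividing by the full population N = 79 gives P₁ = 0.087.

0.087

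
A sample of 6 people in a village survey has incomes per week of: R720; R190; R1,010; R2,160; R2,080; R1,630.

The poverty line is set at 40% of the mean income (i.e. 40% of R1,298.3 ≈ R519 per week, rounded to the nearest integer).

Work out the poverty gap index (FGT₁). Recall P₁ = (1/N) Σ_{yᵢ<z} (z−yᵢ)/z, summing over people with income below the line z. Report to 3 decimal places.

Below the line: R190 (q = 1 of N = 6).
Normalized shortfalls: (519−190)/519 = 0.6339.
Σ = 0.633911. Dividing by the full population N = 6 gives P₁ = 0.106.

0.106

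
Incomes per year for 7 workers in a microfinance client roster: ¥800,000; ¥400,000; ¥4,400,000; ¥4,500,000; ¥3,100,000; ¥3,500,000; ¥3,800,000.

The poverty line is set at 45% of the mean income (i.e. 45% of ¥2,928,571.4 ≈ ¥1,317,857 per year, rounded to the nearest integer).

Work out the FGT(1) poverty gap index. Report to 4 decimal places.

0.1556

Incomes under z: ¥400,000, ¥800,000 (q = 2 of N = 7).
Normalized shortfalls: (1317857−400000)/1317857 = 0.6965; (1317857−800000)/1317857 = 0.3930.
Sum of shortfalls = 1.089431; P₁ averages over all N: 1.089431 / 7 = 0.1556.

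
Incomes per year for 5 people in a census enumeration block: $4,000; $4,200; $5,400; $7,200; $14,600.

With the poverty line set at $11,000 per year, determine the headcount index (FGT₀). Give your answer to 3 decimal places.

0.800

4 of the 5 people have income below $11,000.
H = 4/5 = 0.800.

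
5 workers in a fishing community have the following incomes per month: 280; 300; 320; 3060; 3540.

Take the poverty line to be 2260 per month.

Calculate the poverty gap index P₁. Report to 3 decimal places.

Incomes under z: 280, 300, 320 (q = 3 of N = 5).
Gap ratios (z−y)/z: (2260−280)/2260 = 0.8761; (2260−300)/2260 = 0.8673; (2260−320)/2260 = 0.8584.
Σ = 2.601770. Dividing by the full population N = 5 gives P₁ = 0.520.

0.520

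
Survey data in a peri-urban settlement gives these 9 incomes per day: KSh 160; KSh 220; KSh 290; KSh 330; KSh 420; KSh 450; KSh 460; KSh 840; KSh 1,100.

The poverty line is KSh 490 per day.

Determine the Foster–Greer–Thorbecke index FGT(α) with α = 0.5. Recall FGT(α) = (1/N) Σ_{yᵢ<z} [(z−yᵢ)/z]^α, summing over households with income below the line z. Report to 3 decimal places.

0.409

Below z: KSh 160, KSh 220, KSh 290, KSh 330, KSh 420, KSh 450, KSh 460 (q = 7 of N = 9).
Shortfall ratios: (490−160)/490 = 0.6735; (490−220)/490 = 0.5510; (490−290)/490 = 0.4082; (490−330)/490 = 0.3265; (490−420)/490 = 0.1429; (490−450)/490 = 0.0816; (490−460)/490 = 0.0612.
Raised to α = 0.5: 0.82065; 0.74231; 0.63888; 0.57143; 0.37796; 0.28571; 0.24744.
Sum = 3.684379; FGT(0.5) = 3.684379 / 9 = 0.409.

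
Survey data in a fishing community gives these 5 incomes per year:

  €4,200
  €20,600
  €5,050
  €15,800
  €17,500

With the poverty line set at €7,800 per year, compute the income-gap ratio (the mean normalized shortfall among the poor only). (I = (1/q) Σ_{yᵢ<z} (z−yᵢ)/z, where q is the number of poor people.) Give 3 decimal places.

Below the line: €4,200, €5,050 (q = 2 of N = 5).
Relative gaps: 0.4615, 0.3526; sum = 0.814103.
The income-gap ratio divides by q (the poor only): 0.814103 / 2 = 0.407.

0.407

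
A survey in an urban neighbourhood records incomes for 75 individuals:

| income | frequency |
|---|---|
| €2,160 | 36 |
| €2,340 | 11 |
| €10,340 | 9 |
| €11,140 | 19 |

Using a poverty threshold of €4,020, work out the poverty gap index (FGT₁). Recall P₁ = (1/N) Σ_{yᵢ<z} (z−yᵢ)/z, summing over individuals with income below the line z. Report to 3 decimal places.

Poor units: 36×€2,160, 11×€2,340 (q = 47 of N = 75).
Shortfall ratios: (4020−2160)/4020 = 0.4627 (×36); (4020−2340)/4020 = 0.4179 (×11).
Σ = 21.253731. Dividing by the full population N = 75 gives P₁ = 0.283.

0.283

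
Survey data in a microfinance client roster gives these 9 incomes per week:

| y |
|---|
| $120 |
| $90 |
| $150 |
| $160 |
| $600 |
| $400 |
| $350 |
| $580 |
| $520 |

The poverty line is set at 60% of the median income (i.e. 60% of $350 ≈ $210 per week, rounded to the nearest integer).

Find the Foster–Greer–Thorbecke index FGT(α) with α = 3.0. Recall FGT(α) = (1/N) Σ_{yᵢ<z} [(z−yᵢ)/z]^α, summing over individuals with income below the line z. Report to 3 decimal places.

Incomes under z: $90, $120, $150, $160 (q = 4 of N = 9).
Shortfall ratios: (210−90)/210 = 0.5714; (210−120)/210 = 0.4286; (210−150)/210 = 0.2857; (210−160)/210 = 0.2381.
Raised to α = 3.0: 0.18659; 0.07872; 0.02332; 0.01350.
Sum = 0.302127; FGT(3.0) = 0.302127 / 9 = 0.034.

0.034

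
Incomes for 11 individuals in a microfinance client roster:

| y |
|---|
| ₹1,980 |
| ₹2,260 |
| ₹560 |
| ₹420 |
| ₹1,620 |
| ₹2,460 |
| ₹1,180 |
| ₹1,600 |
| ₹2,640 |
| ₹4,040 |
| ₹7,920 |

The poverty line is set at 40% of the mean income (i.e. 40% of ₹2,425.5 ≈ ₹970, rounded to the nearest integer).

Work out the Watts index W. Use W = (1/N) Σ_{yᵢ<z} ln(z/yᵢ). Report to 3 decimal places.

0.126

Below the line: ₹420, ₹560 (q = 2 of N = 11).
Log gaps: ln(970/420) = 0.8370; ln(970/560) = 0.5494.
W = 1.386401 / 11 = 0.126.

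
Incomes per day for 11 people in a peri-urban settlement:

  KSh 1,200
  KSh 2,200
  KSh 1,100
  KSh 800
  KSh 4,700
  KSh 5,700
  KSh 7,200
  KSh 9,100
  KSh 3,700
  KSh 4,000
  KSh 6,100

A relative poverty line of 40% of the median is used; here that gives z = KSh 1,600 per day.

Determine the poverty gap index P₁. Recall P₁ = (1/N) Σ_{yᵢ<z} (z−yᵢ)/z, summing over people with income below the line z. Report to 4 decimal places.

0.0966

Below the line: KSh 800, KSh 1,100, KSh 1,200 (q = 3 of N = 11).
Gap ratios (z−y)/z: (1600−800)/1600 = 0.5000; (1600−1100)/1600 = 0.3125; (1600−1200)/1600 = 0.2500.
Sum of shortfalls = 1.062500; P₁ averages over all N: 1.062500 / 11 = 0.0966.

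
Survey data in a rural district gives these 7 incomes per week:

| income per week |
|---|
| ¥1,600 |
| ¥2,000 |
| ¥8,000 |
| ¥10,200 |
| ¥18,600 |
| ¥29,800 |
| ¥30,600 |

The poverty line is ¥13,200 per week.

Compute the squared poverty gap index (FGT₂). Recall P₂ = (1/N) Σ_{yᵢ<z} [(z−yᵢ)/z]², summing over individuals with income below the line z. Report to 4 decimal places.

0.2427

Below the line: ¥1,600, ¥2,000, ¥8,000, ¥10,200 (q = 4 of N = 7).
Gap ratios (z−y)/z: (13200−1600)/13200 = 0.8788; (13200−2000)/13200 = 0.8485; (13200−8000)/13200 = 0.3939; (13200−10200)/13200 = 0.2273.
Squared: 0.7723; 0.7199; 0.1552; 0.0517.
Sum = 1.699036; P₂ = 1.699036 / 7 = 0.2427.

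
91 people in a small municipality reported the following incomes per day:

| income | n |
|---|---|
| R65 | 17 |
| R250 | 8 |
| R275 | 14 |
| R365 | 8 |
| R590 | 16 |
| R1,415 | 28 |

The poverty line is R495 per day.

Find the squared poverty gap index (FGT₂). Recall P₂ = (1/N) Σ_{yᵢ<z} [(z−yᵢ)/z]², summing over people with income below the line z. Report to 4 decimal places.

Below z: 17×R65, 8×R250, 14×R275, 8×R365 (q = 47 of N = 91).
Normalized shortfalls: (495−65)/495 = 0.8687 (×17); (495−250)/495 = 0.4949 (×8); (495−275)/495 = 0.4444 (×14); (495−365)/495 = 0.2626 (×8).
Squared: 0.7546 (×17); 0.2450 (×8); 0.1975 (×14); 0.0690 (×8).
Sum = 18.105499; P₂ = 18.105499 / 91 = 0.1990.

0.1990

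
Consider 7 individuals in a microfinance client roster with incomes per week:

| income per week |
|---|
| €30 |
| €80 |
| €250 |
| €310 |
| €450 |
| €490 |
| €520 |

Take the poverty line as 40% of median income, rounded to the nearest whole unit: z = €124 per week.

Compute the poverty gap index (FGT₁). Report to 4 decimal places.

0.1590

Incomes under z: €30, €80 (q = 2 of N = 7).
Gap ratios (z−y)/z: (124−30)/124 = 0.7581; (124−80)/124 = 0.3548.
Sum of shortfalls = 1.112903; P₁ averages over all N: 1.112903 / 7 = 0.1590.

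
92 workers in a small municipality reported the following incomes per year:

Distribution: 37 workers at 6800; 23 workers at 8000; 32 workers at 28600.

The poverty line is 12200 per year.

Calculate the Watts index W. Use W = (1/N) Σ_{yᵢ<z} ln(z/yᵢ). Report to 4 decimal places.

0.3406

Below the line: 37×6800, 23×8000 (q = 60 of N = 92).
ln(z/y) terms: ln(12200/6800) = 0.5845 (×37); ln(12200/8000) = 0.4220 (×23).
W = 31.332865 / 92 = 0.3406.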